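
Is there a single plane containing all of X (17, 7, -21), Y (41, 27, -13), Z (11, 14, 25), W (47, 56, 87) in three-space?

With X as base: XY = (24, 20, 8), XZ = (-6, 7, 46), XW = (30, 49, 108).
XZ × XW = (-1498, 2028, -504).
XY · (XZ × XW) = 576.
Since 576 ≠ 0, the four points are not coplanar.

No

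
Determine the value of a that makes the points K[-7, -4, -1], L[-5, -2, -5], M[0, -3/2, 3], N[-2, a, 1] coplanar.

The points are coplanar iff KL · (KM × KN) = 0.
Expanding, this is linear in a: (-36)a + (-72) = 0.
So a = -2.

-2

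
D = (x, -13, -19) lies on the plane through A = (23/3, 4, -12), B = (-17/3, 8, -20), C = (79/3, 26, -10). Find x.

Coplanarity requires AB · (AC × AD) = 0.
AB = (-40/3, 4, -8), AC = (56/3, 22, 2); the triple product is linear in x with coefficient 184 and constant term 9752/3.
Setting it to zero: x = -53/3.

-53/3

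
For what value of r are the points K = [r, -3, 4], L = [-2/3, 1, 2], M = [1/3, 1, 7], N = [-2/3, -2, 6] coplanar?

-4/3

Coplanarity ⇔ det[KL; KM; KN] = 0.
Expanding, this is linear in r: (-15)r + (-20) = 0.
So r = -4/3.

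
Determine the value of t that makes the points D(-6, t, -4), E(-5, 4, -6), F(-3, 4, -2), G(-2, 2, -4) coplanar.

6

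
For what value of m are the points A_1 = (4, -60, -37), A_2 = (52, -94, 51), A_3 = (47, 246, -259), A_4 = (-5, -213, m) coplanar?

89

Coplanarity ⇔ det[A_1A_2; A_1A_3; A_1A_4] = 0.
Expanding, this is linear in m: (16150)m + (-1437350) = 0.
So m = 89.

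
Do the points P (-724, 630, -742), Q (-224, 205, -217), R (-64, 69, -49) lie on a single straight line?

PQ = (500, -425, 525), PR = (660, -561, 693).
Each component of PR is 33/25 times the corresponding component of PQ, so PR = 33/25·PQ and the points are collinear.

Yes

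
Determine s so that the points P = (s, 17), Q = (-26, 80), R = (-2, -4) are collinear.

Collinearity: (P − Q) must be parallel to (R − Q) = (24, -84).
Cross-multiplying the components: (s − (-26))·(-84) = (-63)·(24).
Solving gives s = -8.

-8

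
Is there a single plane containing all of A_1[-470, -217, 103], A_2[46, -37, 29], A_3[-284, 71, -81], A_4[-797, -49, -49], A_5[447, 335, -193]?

No

The plane through A_1, A_2, A_3 has normal n = A_1A_2 × A_1A_3 = (-11808, 81180, 115128) and equation n·P = -208116.
Checking the remaining points: n·A_4 = -208116, n·A_5 = -302580.
Since n·A_5 = -302580 ≠ -208116, A_5 is off the plane and the points are not all coplanar.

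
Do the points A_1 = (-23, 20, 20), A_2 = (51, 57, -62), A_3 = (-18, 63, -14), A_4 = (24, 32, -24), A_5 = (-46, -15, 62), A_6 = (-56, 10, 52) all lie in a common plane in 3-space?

Yes

The plane through A_1, A_2, A_3 has normal n = A_1A_2 × A_1A_3 = (2268, 2106, 2997) and equation n·P = 49896.
Checking the remaining points: n·A_4 = 49896, n·A_5 = 49896, n·A_6 = 49896.
All equal 49896, so all 6 points lie in one plane.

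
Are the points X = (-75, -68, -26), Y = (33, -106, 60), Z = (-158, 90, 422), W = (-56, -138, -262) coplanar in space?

The four points are coplanar iff the 3×3 determinant with rows XY, XZ, XW is zero.
Rows: (108, -38, 86), (-83, 158, 448), (19, -70, -236).
Expanding along the first row: (108)(-5928) − (-38)(11076) + (86)(2808) = 22152.
Nonzero ⇒ not coplanar.

No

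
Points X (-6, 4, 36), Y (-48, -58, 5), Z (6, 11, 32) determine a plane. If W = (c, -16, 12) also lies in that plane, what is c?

The plane through X, Y, Z has equation 465x − 540y + 450z = 11250.
Substituting W: (465)c + (14040) = 11250, so c = -6.

-6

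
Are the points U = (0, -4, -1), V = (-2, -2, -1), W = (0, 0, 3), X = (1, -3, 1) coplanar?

Yes

A normal to the plane through U, V, W is n = UV × UW = (8, 8, -8).
The plane has equation n·P = -24. For X: n·X = -24.
Equal, so X lies in the plane and all four are coplanar.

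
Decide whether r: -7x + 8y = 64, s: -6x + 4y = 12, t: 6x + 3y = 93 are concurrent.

Yes

Intersecting r and s: solving the 2×2 system gives (x, y) = (8, 15).
Substitute into t: (6)(8) + (3)(15) = 93.
This equals 93, so (8, 15) lies on all three lines and they are concurrent.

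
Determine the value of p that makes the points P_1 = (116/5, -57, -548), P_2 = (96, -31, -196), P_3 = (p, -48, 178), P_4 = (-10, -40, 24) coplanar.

Normal to plane P_1P_2P_4: n = (8888, -53328, 10504/5); plane equation n·P = 10473296/5.
Requiring n·P_3 = 10473296/5: (8888)p + (14668432/5) = 10473296/5.
So p = -472/5.

-472/5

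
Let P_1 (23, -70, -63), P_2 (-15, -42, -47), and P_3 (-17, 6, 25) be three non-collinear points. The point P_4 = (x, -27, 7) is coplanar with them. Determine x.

Coplanarity requires P_1P_2 · (P_1P_3 × P_1P_4) = 0.
P_1P_2 = (-38, 28, 16), P_1P_3 = (-40, 76, 88); the triple product is linear in x with coefficient 1248 and constant term -36192.
Setting it to zero: x = 29.

29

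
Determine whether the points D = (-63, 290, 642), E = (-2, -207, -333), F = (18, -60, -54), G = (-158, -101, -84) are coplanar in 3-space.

No

The four points are coplanar iff the 3×3 determinant with rows DE, DF, DG is zero.
Rows: (61, -497, -975), (81, -350, -696), (-95, -391, -726).
Expanding along the first row: (61)(-18036) − (-497)(-124926) + (-975)(-64921) = 109557.
Nonzero ⇒ not coplanar.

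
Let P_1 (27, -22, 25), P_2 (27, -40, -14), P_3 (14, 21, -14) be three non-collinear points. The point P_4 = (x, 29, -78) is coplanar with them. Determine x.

6

Coplanarity requires P_1P_2 · (P_1P_3 × P_1P_4) = 0.
P_1P_2 = (0, -18, -39), P_1P_3 = (-13, 43, -39); the triple product is linear in x with coefficient 2379 and constant term -14274.
Setting it to zero: x = 6.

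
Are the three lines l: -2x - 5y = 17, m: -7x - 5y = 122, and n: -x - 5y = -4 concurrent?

Yes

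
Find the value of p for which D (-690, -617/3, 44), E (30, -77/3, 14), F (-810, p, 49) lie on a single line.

-707/3

Direction DE = (720, 180, -30). From the x-coordinate of F, the parameter along the line is τ = (-810 − (-690))/720 = -1/6.
Then p = (-617/3) + (-1/6)·(180) = -707/3.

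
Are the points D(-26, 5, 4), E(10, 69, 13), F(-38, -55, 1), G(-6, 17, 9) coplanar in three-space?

A normal to the plane through D, E, F is n = DE × DF = (348, 0, -1392).
The plane has equation n·P = -14616. For G: n·G = -14616.
Equal, so G lies in the plane and all four are coplanar.

Yes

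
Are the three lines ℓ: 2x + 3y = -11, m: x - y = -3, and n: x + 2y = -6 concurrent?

Yes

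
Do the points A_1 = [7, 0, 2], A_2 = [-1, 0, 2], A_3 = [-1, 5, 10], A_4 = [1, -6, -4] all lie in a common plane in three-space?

No

A normal to the plane through A_1, A_2, A_3 is n = A_1A_2 × A_1A_3 = (0, 64, -40).
The plane has equation n·P = -80. For A_4: n·A_4 = -224.
-224 ≠ -80, so A_4 is off the plane.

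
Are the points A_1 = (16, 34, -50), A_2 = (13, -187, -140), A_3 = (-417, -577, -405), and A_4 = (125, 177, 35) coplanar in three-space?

With A_1 as base: A_1A_2 = (-3, -221, -90), A_1A_3 = (-433, -611, -355), A_1A_4 = (109, 143, 85).
A_1A_3 × A_1A_4 = (-1170, -1890, 4680).
A_1A_2 · (A_1A_3 × A_1A_4) = 0.
The scalar triple product vanishes, so the four points are coplanar.

Yes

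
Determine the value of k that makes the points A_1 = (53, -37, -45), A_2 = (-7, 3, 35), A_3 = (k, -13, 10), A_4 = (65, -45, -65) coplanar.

17

The points are coplanar iff A_1A_2 · (A_1A_3 × A_1A_4) = 0.
Expanding, this is linear in k: (160)k + (-2720) = 0.
So k = 17.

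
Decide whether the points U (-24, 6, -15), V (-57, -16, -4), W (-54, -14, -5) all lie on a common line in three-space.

Yes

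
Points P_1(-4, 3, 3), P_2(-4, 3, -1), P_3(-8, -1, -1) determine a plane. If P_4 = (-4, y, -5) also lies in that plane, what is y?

Coplanarity requires P_1P_2 · (P_1P_3 × P_1P_4) = 0.
P_1P_2 = (0, 0, -4), P_1P_3 = (-4, -4, -4); the triple product is linear in y with coefficient 16 and constant term -48.
Setting it to zero: y = 3.

3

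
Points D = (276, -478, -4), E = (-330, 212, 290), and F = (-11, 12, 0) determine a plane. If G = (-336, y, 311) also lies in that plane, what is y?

A normal to the plane is n = DE × DF = (-141300, -81954, -98910).
G lies in the plane iff n · DG = 0.
This gives (-81954)y + (16144938) = 0, so y = 197.

197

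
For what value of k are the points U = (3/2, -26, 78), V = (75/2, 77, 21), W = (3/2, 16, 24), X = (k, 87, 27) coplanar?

Coplanarity ⇔ det[UV; UW; UX] = 0.
Expanding, this is linear in k: (-3168)k + (147312) = 0.
So k = 93/2.

93/2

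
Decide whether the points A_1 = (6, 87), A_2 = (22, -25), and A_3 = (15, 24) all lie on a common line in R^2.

Yes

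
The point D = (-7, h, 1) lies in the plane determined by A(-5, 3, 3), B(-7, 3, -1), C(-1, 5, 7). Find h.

The plane through A, B, C has equation 8x − 8y − 4z = -76.
Substituting D: (-8)h + (-60) = -76, so h = 2.

2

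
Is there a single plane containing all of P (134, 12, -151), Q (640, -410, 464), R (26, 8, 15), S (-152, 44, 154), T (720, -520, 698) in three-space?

The plane through P, Q, R has normal n = PQ × PR = (-67592, -150416, -47600) and equation n·X = -3674720.
Checking the remaining points: n·S = -3674720, n·T = -3674720.
All equal -3674720, so all 5 points lie in one plane.

Yes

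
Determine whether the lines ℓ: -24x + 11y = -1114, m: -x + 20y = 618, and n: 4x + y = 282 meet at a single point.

Yes

The three lines meet at one point iff the augmented coefficient matrix [aᵢ bᵢ cᵢ] has rank < 3, i.e. its determinant vanishes.
Here the determinant is 0.
It vanishes, so the lines are concurrent at (62, 34).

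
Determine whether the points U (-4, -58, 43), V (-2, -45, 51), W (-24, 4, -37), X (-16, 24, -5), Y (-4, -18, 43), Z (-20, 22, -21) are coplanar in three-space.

The plane through U, V, W has normal n = UV × UW = (-1536, 0, 384) and equation n·P = 22656.
Checking the remaining points: n·X = 22656, n·Y = 22656, n·Z = 22656.
All equal 22656, so all 6 points lie in one plane.

Yes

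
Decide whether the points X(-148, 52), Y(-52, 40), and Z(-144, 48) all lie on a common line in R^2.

No

XY = (96, -12), XZ = (4, -4).
det[XY; XZ] = (96)(-4) − (-12)(4) = -336.
The determinant is nonzero, so they are not collinear.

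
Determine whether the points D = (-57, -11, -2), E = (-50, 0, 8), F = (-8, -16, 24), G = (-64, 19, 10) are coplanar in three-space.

A normal to the plane through D, E, F is n = DE × DF = (336, 308, -574).
The plane has equation n·P = -21392. For G: n·G = -21392.
Equal, so G lies in the plane and all four are coplanar.

Yes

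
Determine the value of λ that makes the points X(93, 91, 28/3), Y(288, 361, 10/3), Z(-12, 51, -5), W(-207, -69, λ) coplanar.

-24

Normal to plane XYZ: n = (-4110, 3425, 20550); plane equation n·P = 121245.
Requiring n·W = 121245: (20550)λ + (614445) = 121245.
So λ = -24.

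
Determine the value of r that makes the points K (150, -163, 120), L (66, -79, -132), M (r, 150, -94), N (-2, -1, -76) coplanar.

Normal to plane KLN: n = (24360, 21840, -840); plane equation n·P = -6720.
Requiring n·M = -6720: (24360)r + (3354960) = -6720.
So r = -138.

-138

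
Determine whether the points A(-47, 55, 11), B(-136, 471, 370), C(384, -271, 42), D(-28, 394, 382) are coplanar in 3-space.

No

With A as base: AB = (-89, 416, 359), AC = (431, -326, 31), AD = (19, 339, 371).
AC × AD = (-131455, -159312, 152303).
AB · (AC × AD) = 102480.
Since 102480 ≠ 0, the four points are not coplanar.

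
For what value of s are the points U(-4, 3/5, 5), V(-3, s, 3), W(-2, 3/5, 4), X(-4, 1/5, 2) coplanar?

Normal to plane UWX: n = (-2/5, 6, -4/5); plane equation n·P = 6/5.
Requiring n·V = 6/5: (6)s + (-6/5) = 6/5.
So s = 2/5.

2/5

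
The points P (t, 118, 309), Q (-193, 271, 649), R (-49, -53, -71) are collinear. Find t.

Direction QR = (144, -324, -720). From the y-coordinate of P, the parameter along the line is τ = (118 − 271)/(-324) = 17/36.
Then t = (-193) + 17/36·(144) = -125.

-125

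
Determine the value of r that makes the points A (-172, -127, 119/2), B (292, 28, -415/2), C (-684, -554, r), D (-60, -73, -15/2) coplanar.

Normal to plane ABD: n = (4033, 1184, 7696); plane equation n·P = -386132.
Requiring n·C = -386132: (7696)r + (-3414508) = -386132.
So r = 787/2.

787/2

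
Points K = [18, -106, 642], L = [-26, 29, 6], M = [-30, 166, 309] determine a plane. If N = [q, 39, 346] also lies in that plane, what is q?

-38/3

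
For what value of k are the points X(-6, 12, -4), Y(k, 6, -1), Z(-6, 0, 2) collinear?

-6

Collinearity requires XY × XZ = 0; each component is linear in k.
The y-component gives (-6)k + (-36) = 0, so k = -6.
The remaining components then also vanish.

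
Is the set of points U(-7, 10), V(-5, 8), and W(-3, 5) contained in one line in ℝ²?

No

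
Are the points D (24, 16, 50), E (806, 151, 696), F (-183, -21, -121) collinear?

DE = (782, 135, 646), DF = (-207, -37, -171).
Comparing components 2 and 3: (135)(-171) − (646)(-37) = 817 ≠ 0, so DE and DF are not parallel and the points are not collinear.

No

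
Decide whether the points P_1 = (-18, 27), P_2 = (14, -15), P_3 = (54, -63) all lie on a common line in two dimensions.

P_1P_2 = (32, -42), P_1P_3 = (72, -90).
If collinear, P_1P_3 would be a scalar multiple of P_1P_2. But (32)·(-90) ≠ (-42)·(72) (difference 144), so they are not parallel; the points are not collinear.

No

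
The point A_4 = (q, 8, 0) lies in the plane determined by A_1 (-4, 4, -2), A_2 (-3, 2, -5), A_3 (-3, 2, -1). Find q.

-6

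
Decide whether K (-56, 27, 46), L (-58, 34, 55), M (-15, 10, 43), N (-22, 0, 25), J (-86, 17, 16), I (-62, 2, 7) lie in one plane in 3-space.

Yes

The plane through K, L, M has normal n = KL × KM = (132, 363, -253) and equation n·P = -9229.
Checking the remaining points: n·N = -9229, n·J = -9229, n·I = -9229.
All equal -9229, so all 6 points lie in one plane.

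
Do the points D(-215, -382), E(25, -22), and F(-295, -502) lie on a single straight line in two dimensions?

Yes

DE = (240, 360), DF = (-80, -120).
Checking proportionality: DF = -1/3·DE, so the vectors are parallel and the points are collinear.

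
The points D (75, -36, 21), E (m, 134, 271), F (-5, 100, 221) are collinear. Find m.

-25

Collinearity requires DE × DF = 0; each component is linear in m.
The y-component gives (-200)m + (-5000) = 0, so m = -25.
The remaining components then also vanish.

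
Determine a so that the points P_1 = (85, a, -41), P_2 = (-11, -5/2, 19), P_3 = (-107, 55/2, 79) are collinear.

Collinearity requires P_1P_2 × P_1P_3 = 0; each component is linear in a.
The x-component gives (-60)a + (-1950) = 0, so a = -65/2.
The remaining components then also vanish.

-65/2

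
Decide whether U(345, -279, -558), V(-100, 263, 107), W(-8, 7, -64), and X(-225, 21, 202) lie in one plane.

Yes

A normal to the plane through U, V, W is n = UV × UW = (77558, -14915, 64056).
The plane has equation n·P = -4824453. For X: n·X = -4824453.
Equal, so X lies in the plane and all four are coplanar.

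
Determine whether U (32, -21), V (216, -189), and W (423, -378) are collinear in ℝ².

UV = (184, -168), UW = (391, -357).
Checking proportionality: UW = 17/8·UV, so the vectors are parallel and the points are collinear.

Yes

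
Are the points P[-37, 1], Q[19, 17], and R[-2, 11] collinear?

Yes

PQ = (56, 16), PR = (35, 10).
det[PQ; PR] = (56)(10) − (16)(35) = 0.
The determinant is zero, so the points are collinear.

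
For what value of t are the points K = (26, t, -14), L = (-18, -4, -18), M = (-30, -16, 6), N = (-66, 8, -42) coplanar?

-6

The points are coplanar iff KL · (KM × KN) = 0.
Expanding, this is linear in t: (1440)t + (8640) = 0.
So t = -6.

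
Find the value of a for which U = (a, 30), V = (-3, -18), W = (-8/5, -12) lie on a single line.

41/5

Collinearity: (U − V) must be parallel to (W − V) = (7/5, 6).
Cross-multiplying the components: (a − (-3))·(6) = (48)·(7/5).
Solving gives a = 41/5.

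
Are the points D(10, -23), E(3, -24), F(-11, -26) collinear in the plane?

DE = (-7, -1), DF = (-21, -3).
Twice the signed area of △DEF is (-7)(-3) − (-1)(-21) = 0.
The triangle is degenerate (zero area), so the points are collinear.

Yes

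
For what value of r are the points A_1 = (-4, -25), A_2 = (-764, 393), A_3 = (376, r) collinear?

-234

Collinearity: (A_3 − A_1) must be parallel to (A_2 − A_1) = (-760, 418).
Cross-multiplying the components: (r − (-25))·(-760) = (380)·(418).
Solving gives r = -234.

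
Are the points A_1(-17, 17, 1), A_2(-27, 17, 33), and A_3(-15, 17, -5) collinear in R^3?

No

A_1A_2 = (-10, 0, 32), A_1A_3 = (2, 0, -6).
Comparing components 3 and 1: (32)(2) − (-10)(-6) = 4 ≠ 0, so A_1A_2 and A_1A_3 are not parallel and the points are not collinear.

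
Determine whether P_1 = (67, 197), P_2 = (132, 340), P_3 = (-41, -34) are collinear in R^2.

P_1P_2 = (65, 143), P_1P_3 = (-108, -231).
Twice the signed area of △P_1P_2P_3 is (65)(-231) − (143)(-108) = 429.
The area is nonzero, so the three points are not collinear.

No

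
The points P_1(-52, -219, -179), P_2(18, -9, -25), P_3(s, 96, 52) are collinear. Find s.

53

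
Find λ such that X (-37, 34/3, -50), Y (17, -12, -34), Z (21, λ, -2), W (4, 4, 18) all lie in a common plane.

-8

Coplanarity ⇔ det[XY; XZ; XW] = 0.
Expanding, this is linear in λ: (3016)λ + (24128) = 0.
So λ = -8.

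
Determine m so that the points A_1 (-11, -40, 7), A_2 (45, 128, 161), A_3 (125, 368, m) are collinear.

381

Collinearity requires A_1A_2 × A_1A_3 = 0; each component is linear in m.
The x-component gives (168)m + (-64008) = 0, so m = 381.
The remaining components then also vanish.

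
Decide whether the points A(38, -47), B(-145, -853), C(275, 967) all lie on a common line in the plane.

No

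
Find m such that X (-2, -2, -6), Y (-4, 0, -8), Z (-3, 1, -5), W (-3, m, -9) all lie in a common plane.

Coplanarity ⇔ det[XY; XZ; XW] = 0.
Expanding, this is linear in m: (4)m + (12) = 0.
So m = -3.

-3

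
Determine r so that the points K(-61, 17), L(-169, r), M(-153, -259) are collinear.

The three points are collinear iff det[KL; KM] = 0.
This determinant is linear in r: (92)r + (28244) = 0, so r = -307.

-307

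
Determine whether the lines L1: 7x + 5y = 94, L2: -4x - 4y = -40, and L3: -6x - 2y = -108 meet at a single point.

Yes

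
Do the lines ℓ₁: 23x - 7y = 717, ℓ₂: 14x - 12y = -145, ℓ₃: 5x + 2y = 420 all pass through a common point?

Intersecting ℓ₁ and ℓ₂: solving the 2×2 system gives (x, y) = (9619/178, 13373/178).
Substitute into ℓ₃: (5)(9619/178) + (2)(13373/178) = 74841/178.
But ℓ₃ requires 420 ≠ 74841/178, so the three lines have no common point.

No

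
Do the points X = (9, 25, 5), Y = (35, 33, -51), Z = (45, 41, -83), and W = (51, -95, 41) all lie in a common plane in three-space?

A normal to the plane through X, Y, Z is n = XY × XZ = (192, 272, 128).
The plane has equation n·P = 9168. For W: n·W = -10800.
-10800 ≠ 9168, so W is off the plane.

No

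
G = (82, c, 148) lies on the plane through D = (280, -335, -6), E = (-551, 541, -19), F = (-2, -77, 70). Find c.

Coplanarity requires DE · (DF × DG) = 0.
DE = (-831, 876, -13), DF = (-282, 258, 76); the triple product is linear in c with coefficient 66822 and constant term 13564866.
Setting it to zero: c = -203.

-203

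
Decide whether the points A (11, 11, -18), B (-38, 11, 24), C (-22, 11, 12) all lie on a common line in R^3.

No

AB = (-49, 0, 42), AC = (-33, 0, 30).
AB × AC = (0, 84, 0).
The cross product is nonzero, so the points do not lie on one line.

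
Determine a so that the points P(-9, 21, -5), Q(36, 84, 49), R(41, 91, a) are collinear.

55

Direction PQ = (45, 63, 54). From the x-coordinate of R, the parameter along the line is τ = (41 − (-9))/45 = 10/9.
Then a = (-5) + 10/9·(54) = 55.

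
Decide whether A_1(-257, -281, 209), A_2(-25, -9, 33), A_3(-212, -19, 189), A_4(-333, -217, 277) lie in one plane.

The four points are coplanar iff the 3×3 determinant with rows A_1A_2, A_1A_3, A_1A_4 is zero.
Rows: (232, 272, -176), (45, 262, -20), (-76, 64, 68).
Expanding along the first row: (232)(19096) − (272)(1540) + (-176)(22792) = 0.
Zero determinant ⇒ coplanar.

Yes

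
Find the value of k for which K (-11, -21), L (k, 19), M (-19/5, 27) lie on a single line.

Collinearity: (L − K) must be parallel to (M − K) = (36/5, 48).
Cross-multiplying the components: (k − (-11))·(48) = (40)·(36/5).
Solving gives k = -5.

-5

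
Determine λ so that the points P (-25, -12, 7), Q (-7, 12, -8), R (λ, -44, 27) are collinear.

Direction PQ = (18, 24, -15). From the y-coordinate of R, the parameter along the line is τ = (-44 − (-12))/24 = -4/3.
Then λ = (-25) + (-4/3)·(18) = -49.

-49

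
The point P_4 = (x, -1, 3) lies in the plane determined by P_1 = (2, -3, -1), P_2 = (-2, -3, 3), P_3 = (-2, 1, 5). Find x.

-1

The plane through P_1, P_2, P_3 has equation −16x + 8y − 16z = -40.
Substituting P_4: (-16)x + (-56) = -40, so x = -1.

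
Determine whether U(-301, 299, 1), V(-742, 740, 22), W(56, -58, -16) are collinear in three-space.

Yes

UV = (-441, 441, 21), UW = (357, -357, -17).
UV × UW = (0, 0, 0).
The cross product vanishes, so the three points are collinear.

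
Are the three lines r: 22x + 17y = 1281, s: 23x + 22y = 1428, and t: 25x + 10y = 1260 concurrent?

Intersecting r and s: solving the 2×2 system gives (x, y) = (42, 21).
Substitute into t: (25)(42) + (10)(21) = 1260.
This equals 1260, so (42, 21) lies on all three lines and they are concurrent.

Yes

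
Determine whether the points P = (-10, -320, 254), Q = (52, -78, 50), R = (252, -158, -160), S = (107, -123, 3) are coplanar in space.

No

With P as base: PQ = (62, 242, -204), PR = (262, 162, -414), PS = (117, 197, -251).
PR × PS = (40896, 17324, 32660).
PQ · (PR × PS) = 65320.
Since 65320 ≠ 0, the four points are not coplanar.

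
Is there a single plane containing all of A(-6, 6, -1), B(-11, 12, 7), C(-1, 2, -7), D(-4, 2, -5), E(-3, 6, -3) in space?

No

The plane through A, B, C has normal n = AB × AC = (-4, 10, -10) and equation n·P = 94.
Checking the remaining points: n·D = 86, n·E = 102.
Since n·D = 86 ≠ 94, D is off the plane and the points are not all coplanar.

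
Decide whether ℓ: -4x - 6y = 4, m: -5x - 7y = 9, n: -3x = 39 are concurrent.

Lines aᵢx + bᵢy = cᵢ with pairwise distinct directions are concurrent exactly when det[aᵢ bᵢ cᵢ] = 0.
Here the determinant is 0.
It vanishes, so the lines are concurrent at (-13, 8).

Yes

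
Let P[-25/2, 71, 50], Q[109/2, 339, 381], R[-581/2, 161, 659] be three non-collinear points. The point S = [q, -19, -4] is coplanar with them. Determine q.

Coplanarity requires PQ · (PR × PS) = 0.
PQ = (67, 268, 331), PR = (-278, 90, 609); the triple product is linear in q with coefficient 133422 and constant term 9272829.
Setting it to zero: q = -139/2.

-139/2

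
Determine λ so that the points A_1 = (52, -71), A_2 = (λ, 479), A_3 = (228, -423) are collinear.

-223

Collinearity: (A_2 − A_1) must be parallel to (A_3 − A_1) = (176, -352).
Cross-multiplying the components: (λ − 52)·(-352) = (550)·(176).
Solving gives λ = -223.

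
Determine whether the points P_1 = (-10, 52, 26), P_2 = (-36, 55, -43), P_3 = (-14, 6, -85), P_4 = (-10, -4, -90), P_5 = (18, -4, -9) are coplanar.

The plane through P_1, P_2, P_3 has normal n = P_1P_2 × P_1P_3 = (-3507, -2610, 1208) and equation n·P = -69242.
Checking the remaining points: n·P_4 = -63210, n·P_5 = -63558.
Since n·P_4 = -63210 ≠ -69242, P_4 is off the plane and the points are not all coplanar.

No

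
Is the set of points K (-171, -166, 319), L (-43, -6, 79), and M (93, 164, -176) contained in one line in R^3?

Yes

KL = (128, 160, -240), KM = (264, 330, -495).
Each component of KM is 33/16 times the corresponding component of KL, so KM = 33/16·KL and the points are collinear.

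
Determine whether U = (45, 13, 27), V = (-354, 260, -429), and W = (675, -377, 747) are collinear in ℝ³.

UV = (-399, 247, -456), UW = (630, -390, 720).
UV × UW = (0, 0, 0).
The cross product vanishes, so the three points are collinear.

Yes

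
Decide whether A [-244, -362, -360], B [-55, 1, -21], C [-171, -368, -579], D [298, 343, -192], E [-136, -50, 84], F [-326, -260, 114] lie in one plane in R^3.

The plane through A, B, C has normal n = AB × AC = (-77463, 66138, -27633) and equation n·P = 4906896.
Checking the remaining points: n·D = 4906896, n·E = 4906896, n·F = 4906896.
All equal 4906896, so all 6 points lie in one plane.

Yes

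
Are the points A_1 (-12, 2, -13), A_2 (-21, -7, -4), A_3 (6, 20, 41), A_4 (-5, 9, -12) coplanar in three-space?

With A_1 as base: A_1A_2 = (-9, -9, 9), A_1A_3 = (18, 18, 54), A_1A_4 = (7, 7, 1).
A_1A_3 × A_1A_4 = (-360, 360, 0).
A_1A_2 · (A_1A_3 × A_1A_4) = 0.
The scalar triple product vanishes, so the four points are coplanar.

Yes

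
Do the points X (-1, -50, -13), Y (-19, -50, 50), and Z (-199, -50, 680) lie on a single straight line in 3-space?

Yes

XY = (-18, 0, 63), XZ = (-198, 0, 693).
Each component of XZ is 11 times the corresponding component of XY, so XZ = 11·XY and the points are collinear.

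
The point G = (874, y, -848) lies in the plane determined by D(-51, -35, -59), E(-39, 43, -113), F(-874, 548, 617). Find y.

Coplanarity requires DE · (DF × DG) = 0.
DE = (12, 78, -54), DF = (-823, 583, 676); the triple product is linear in y with coefficient 36330 and constant term 22996890.
Setting it to zero: y = -633.

-633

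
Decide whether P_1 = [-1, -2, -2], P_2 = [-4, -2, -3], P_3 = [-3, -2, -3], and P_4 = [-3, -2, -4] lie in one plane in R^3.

Yes

With P_1 as base: P_1P_2 = (-3, 0, -1), P_1P_3 = (-2, 0, -1), P_1P_4 = (-2, 0, -2).
P_1P_3 × P_1P_4 = (0, -2, 0).
P_1P_2 · (P_1P_3 × P_1P_4) = 0.
The scalar triple product vanishes, so the four points are coplanar.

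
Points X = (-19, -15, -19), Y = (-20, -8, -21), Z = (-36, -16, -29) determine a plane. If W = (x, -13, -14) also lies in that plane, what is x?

-10

A normal to the plane is n = XY × XZ = (-72, 24, 120).
W lies in the plane iff n · XW = 0.
This gives (-72)x + (-720) = 0, so x = -10.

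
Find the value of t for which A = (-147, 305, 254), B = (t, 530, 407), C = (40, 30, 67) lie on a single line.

Collinearity requires AB × AC = 0; each component is linear in t.
The y-component gives (187)t + (56100) = 0, so t = -300.
The remaining components then also vanish.

-300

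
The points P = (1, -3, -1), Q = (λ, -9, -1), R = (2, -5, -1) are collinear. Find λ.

Direction PR = (1, -2, 0). From the y-coordinate of Q, the parameter along the line is τ = (-9 − (-3))/(-2) = 3.
Then λ = 1 + 3·(1) = 4.

4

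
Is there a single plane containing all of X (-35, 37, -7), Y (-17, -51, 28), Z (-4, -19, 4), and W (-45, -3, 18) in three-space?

No

A normal to the plane through X, Y, Z is n = XY × XZ = (992, 887, 1720).
The plane has equation n·P = -13941. For W: n·W = -16341.
-16341 ≠ -13941, so W is off the plane.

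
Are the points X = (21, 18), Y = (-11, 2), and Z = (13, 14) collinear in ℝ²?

Yes

XY = (-32, -16), XZ = (-8, -4).
det[XY; XZ] = (-32)(-4) − (-16)(-8) = 0.
The determinant is zero, so the points are collinear.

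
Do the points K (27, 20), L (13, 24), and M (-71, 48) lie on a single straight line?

KL = (-14, 4), KM = (-98, 28).
Checking proportionality: KM = 7·KL, so the vectors are parallel and the points are collinear.

Yes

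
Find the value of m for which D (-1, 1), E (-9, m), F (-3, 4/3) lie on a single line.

The three points are collinear iff det[DE; DF] = 0.
This determinant is linear in m: (2)m + (-14/3) = 0, so m = 7/3.

7/3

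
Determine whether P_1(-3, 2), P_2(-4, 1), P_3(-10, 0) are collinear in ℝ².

No

P_1P_2 = (-1, -1), P_1P_3 = (-7, -2).
det[P_1P_2; P_1P_3] = (-1)(-2) − (-1)(-7) = -5.
The determinant is nonzero, so they are not collinear.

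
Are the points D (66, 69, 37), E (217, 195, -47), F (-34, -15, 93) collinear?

DE = (151, 126, -84), DF = (-100, -84, 56).
Comparing components 3 and 1: (-84)(-100) − (151)(56) = -56 ≠ 0, so DE and DF are not parallel and the points are not collinear.

No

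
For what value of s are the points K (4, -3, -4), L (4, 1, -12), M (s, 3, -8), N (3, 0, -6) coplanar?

Normal to plane KLN: n = (16, 8, 4); plane equation n·P = 24.
Requiring n·M = 24: (16)s + (-8) = 24.
So s = 2.

2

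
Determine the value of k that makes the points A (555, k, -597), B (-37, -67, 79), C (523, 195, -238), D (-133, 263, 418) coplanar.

Coplanarity ⇔ det[AB; AC; AD] = 0.
Expanding, this is linear in k: (159408)k + (38098512) = 0.
So k = -239.

-239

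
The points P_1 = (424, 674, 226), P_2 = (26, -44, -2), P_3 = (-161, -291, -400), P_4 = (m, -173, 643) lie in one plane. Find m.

Coplanarity ⇔ det[P_1P_2; P_1P_3; P_1P_4] = 0.
Expanding, this is linear in m: (229448)m + (-14225776) = 0.
So m = 62.

62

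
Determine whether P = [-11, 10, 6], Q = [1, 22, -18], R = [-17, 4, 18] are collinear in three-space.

Yes

PQ = (12, 12, -24), PR = (-6, -6, 12).
Each component of PR is -1/2 times the corresponding component of PQ, so PR = -1/2·PQ and the points are collinear.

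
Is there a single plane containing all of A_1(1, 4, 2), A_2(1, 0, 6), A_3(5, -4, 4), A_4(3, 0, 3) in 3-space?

With A_1 as base: A_1A_2 = (0, -4, 4), A_1A_3 = (4, -8, 2), A_1A_4 = (2, -4, 1).
A_1A_3 × A_1A_4 = (0, 0, 0).
A_1A_2 · (A_1A_3 × A_1A_4) = 0.
The scalar triple product vanishes, so the four points are coplanar.

Yes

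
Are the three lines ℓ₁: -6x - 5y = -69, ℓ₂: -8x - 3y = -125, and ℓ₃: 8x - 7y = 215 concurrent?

The three lines meet at one point iff the augmented coefficient matrix [aᵢ bᵢ cᵢ] has rank < 3, i.e. its determinant vanishes.
Here the determinant is 0.
It vanishes, so the lines are concurrent at (19, -9).

Yes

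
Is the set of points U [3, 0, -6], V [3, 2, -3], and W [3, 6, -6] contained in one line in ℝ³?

No

UV = (0, 2, 3), UW = (0, 6, 0).
UV × UW = (-18, 0, 0).
The cross product is nonzero, so the points do not lie on one line.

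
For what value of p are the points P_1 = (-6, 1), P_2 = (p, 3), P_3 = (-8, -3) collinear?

Collinearity: (P_2 − P_1) must be parallel to (P_3 − P_1) = (-2, -4).
Cross-multiplying the components: (p − (-6))·(-4) = (2)·(-2).
Solving gives p = -5.

-5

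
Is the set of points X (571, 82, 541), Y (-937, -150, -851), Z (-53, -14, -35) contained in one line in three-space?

XY = (-1508, -232, -1392), XZ = (-624, -96, -576).
XY × XZ = (0, 0, 0).
The cross product vanishes, so the three points are collinear.

Yes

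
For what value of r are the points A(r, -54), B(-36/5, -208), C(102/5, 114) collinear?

6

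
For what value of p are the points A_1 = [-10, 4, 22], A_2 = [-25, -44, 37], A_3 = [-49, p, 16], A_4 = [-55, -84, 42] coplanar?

-20

Coplanarity ⇔ det[A_1A_2; A_1A_3; A_1A_4] = 0.
Expanding, this is linear in p: (375)p + (7500) = 0.
So p = -20.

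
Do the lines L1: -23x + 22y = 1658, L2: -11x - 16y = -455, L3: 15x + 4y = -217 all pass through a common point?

No

Lines aᵢx + bᵢy = cᵢ with pairwise distinct directions are concurrent exactly when det[aᵢ bᵢ cᵢ] = 0.
Here the determinant is 588.
Nonzero, so no common point exists.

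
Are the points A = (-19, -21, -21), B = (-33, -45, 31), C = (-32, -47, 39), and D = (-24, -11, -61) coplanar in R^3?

The four points are coplanar iff the 3×3 determinant with rows AB, AC, AD is zero.
Rows: (-14, -24, 52), (-13, -26, 60), (-5, 10, -40).
Expanding along the first row: (-14)(440) − (-24)(820) + (52)(-260) = 0.
Zero determinant ⇒ coplanar.

Yes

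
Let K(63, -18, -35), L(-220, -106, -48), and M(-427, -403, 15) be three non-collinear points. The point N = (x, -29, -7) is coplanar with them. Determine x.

A normal to the plane is n = KL × KM = (-9405, 20520, 65835).
N lies in the plane iff n · KN = 0.
This gives (-9405)x + (2210175) = 0, so x = 235.

235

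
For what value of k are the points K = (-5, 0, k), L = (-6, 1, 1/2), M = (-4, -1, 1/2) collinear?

Collinearity requires KL × KM = 0; each component is linear in k.
The x-component gives (-2)k + (1) = 0, so k = 1/2.
The remaining components then also vanish.

1/2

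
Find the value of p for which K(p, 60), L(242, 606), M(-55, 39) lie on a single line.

-44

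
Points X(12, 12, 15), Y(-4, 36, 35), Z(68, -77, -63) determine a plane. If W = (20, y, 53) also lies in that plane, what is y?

The plane through X, Y, Z has equation −92x − 128y + 80z = -1440.
Substituting W: (-128)y + (2400) = -1440, so y = 30.

30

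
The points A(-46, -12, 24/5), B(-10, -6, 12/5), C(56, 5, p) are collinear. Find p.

Direction AB = (36, 6, -12/5). From the x-coordinate of C, the parameter along the line is τ = (56 − (-46))/36 = 17/6.
Then p = 24/5 + 17/6·(-12/5) = -2.

-2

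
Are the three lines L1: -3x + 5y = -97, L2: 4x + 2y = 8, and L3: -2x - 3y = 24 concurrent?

Yes

Intersecting L1 and L2: solving the 2×2 system gives (x, y) = (9, -14).
Substitute into L3: (-2)(9) + (-3)(-14) = 24.
This equals 24, so (9, -14) lies on all three lines and they are concurrent.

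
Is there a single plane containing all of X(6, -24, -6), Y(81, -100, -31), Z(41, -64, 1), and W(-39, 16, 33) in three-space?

No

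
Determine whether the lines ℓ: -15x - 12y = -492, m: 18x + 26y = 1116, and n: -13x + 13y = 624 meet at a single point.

No

Intersecting ℓ and m: solving the 2×2 system gives (x, y) = (-100/29, 1314/29).
Substitute into n: (-13)(-100/29) + (13)(1314/29) = 18382/29.
But n requires 624 ≠ 18382/29, so the three lines have no common point.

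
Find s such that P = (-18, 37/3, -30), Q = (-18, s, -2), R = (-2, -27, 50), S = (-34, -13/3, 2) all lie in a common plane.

-5/3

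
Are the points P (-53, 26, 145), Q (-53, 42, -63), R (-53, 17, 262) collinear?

PQ = (0, 16, -208), PR = (0, -9, 117).
PQ × PR = (0, 0, 0).
The cross product vanishes, so the three points are collinear.

Yes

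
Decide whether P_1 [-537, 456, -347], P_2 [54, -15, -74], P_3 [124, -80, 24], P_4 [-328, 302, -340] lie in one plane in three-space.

The four points are coplanar iff the 3×3 determinant with rows P_1P_2, P_1P_3, P_1P_4 is zero.
Rows: (591, -471, 273), (661, -536, 371), (209, -154, 7).
Expanding along the first row: (591)(53382) − (-471)(-72912) + (273)(10230) = 0.
Zero determinant ⇒ coplanar.

Yes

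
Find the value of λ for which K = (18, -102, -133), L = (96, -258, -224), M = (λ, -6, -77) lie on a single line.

Collinearity requires KL × KM = 0; each component is linear in λ.
The y-component gives (-91)λ + (-2730) = 0, so λ = -30.
The remaining components then also vanish.

-30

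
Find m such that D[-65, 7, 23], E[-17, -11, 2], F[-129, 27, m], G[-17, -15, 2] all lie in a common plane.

51

Normal to plane DEG: n = (-84, 0, -192); plane equation n·P = 1044.
Requiring n·F = 1044: (-192)m + (10836) = 1044.
So m = 51.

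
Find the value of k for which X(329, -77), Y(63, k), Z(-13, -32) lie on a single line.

-42

Collinearity: (Y − X) must be parallel to (Z − X) = (-342, 45).
Cross-multiplying the components: (k − (-77))·(-342) = (-266)·(45).
Solving gives k = -42.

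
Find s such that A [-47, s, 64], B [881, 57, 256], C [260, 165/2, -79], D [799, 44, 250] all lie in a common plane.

-37

Coplanarity ⇔ det[AB; AC; AD] = 0.
Expanding, this is linear in s: (-23744)s + (-878528) = 0.
So s = -37.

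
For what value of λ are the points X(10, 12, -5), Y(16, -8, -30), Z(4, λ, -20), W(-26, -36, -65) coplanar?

Normal to plane XYW: n = (0, 1260, -1008); plane equation n·P = 20160.
Requiring n·Z = 20160: (1260)λ + (20160) = 20160.
So λ = 0.

0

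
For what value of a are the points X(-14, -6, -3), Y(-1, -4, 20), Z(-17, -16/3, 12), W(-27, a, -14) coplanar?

-22/3

Coplanarity ⇔ det[XY; XZ; XW] = 0.
Expanding, this is linear in a: (-264)a + (-1936) = 0.
So a = -22/3.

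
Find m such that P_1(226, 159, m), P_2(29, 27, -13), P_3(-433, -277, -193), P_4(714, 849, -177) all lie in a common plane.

61

The points are coplanar iff P_1P_2 · (P_1P_3 × P_1P_4) = 0.
Expanding, this is linear in m: (171524)m + (-10462964) = 0.
So m = 61.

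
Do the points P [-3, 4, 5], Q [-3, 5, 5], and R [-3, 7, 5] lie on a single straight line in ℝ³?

PQ = (0, 1, 0), PR = (0, 3, 0).
Each component of PR is 3 times the corresponding component of PQ, so PR = 3·PQ and the points are collinear.

Yes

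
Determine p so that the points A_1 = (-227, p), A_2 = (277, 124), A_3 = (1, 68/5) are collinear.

-388/5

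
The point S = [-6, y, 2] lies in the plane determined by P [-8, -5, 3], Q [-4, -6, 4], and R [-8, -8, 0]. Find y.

A normal to the plane is n = PQ × PR = (6, 12, -12).
S lies in the plane iff n · PS = 0.
This gives (12)y + (84) = 0, so y = -7.

-7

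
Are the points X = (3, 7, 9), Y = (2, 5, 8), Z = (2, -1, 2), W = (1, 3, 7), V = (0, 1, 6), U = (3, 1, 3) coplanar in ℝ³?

Yes

The plane through X, Y, Z has normal n = XY × XZ = (6, -6, 6) and equation n·P = 30.
Checking the remaining points: n·W = 30, n·V = 30, n·U = 30.
All equal 30, so all 6 points lie in one plane.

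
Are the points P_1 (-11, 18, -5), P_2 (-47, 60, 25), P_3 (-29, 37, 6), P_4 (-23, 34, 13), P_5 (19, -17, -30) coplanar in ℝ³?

No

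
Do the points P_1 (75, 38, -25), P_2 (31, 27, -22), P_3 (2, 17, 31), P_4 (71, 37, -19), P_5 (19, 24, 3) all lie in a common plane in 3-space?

No

The plane through P_1, P_2, P_3 has normal n = P_1P_2 × P_1P_3 = (-553, 2245, 121) and equation n·P = 40810.
Checking the remaining points: n·P_4 = 41503, n·P_5 = 43736.
Since n·P_4 = 41503 ≠ 40810, P_4 is off the plane and the points are not all coplanar.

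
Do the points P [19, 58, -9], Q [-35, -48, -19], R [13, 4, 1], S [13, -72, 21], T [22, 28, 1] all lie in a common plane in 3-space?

Yes

The plane through P, Q, R has normal n = PQ × PR = (-1600, 600, 2280) and equation n·X = -16120.
Checking the remaining points: n·S = -16120, n·T = -16120.
All equal -16120, so all 5 points lie in one plane.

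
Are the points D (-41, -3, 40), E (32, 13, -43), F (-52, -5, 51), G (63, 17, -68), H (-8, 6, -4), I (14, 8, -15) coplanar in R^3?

The plane through D, E, F has normal n = DE × DF = (10, 110, 30) and equation n·P = 460.
Checking the remaining points: n·G = 460, n·H = 460, n·I = 570.
Since n·I = 570 ≠ 460, I is off the plane and the points are not all coplanar.

No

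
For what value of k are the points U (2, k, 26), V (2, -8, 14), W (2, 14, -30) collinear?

Direction VW = (0, 22, -44). From the z-coordinate of U, the parameter along the line is τ = (26 − 14)/(-44) = -3/11.
Then k = (-8) + (-3/11)·(22) = -14.

-14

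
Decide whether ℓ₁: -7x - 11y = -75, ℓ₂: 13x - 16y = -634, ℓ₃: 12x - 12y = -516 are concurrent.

The three lines meet at one point iff the augmented coefficient matrix [aᵢ bᵢ cᵢ] has rank < 3, i.e. its determinant vanishes.
Here the determinant is 2664.
Nonzero, so no common point exists.

No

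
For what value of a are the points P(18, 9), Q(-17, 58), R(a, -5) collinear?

Collinearity: (R − P) must be parallel to (Q − P) = (-35, 49).
Cross-multiplying the components: (a − 18)·(49) = (-14)·(-35).
Solving gives a = 28.

28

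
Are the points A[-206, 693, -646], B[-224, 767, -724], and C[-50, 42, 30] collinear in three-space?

No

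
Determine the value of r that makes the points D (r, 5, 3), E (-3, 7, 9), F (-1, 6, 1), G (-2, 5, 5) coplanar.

The points are coplanar iff DE · (DF × DG) = 0.
Expanding, this is linear in r: (12)r + (18) = 0.
So r = -3/2.

-3/2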